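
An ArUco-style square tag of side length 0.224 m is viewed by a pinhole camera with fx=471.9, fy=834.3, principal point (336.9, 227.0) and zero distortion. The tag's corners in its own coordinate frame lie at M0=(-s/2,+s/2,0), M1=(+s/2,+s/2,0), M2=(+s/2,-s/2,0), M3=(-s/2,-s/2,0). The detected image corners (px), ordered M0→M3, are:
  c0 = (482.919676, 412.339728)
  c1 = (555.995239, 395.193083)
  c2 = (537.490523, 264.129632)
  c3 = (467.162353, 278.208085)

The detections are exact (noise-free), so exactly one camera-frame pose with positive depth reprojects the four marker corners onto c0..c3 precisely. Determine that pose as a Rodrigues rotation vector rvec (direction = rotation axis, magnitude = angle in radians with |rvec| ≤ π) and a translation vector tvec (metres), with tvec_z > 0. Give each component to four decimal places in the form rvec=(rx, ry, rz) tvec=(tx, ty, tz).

rvec=(-0.2761, -0.0986, -0.1169) tvec=(0.5153, 0.1824, 1.3963)

Intrinsics K: fx=471.9, fy=834.3, cx=336.9, cy=227.0
Marker side s = 0.224 m; corners in marker frame (Z=0):
  M0 = (-0.1120, +0.1120, 0)
  M1 = (+0.1120, +0.1120, 0)
  M2 = (+0.1120, -0.1120, 0)
  M3 = (-0.1120, -0.1120, 0)
Detected image corners:
  c0 = (482.919676, 412.339728) px
  c1 = (555.995239, 395.193083) px
  c2 = (537.490523, 264.129632) px
  c3 = (467.162353, 278.208085) px
Planar DLT: solve 8×8 A·h = b for H (H[2,2]=1):
  H  [+361.28951 -20.73143 +511.03408]
  H  [-42.25733 +527.64345 +335.98324]
  H  [+0.08088 -0.19038 +1.00000]
B = K⁻¹H; ‖b₁‖=0.716163, ‖b₂‖=0.716163; λ = 2/(‖b₁‖+‖b₂‖) = 1.396330, sign → tz>0 ⇒ λ=+1.396330
r₁ = λ·B[:,0] = (+0.98841,-0.10145,+0.11294); r₂ = λ·B[:,1] = (+0.12844,+0.95542,-0.26584)
r₃ = r₁×r₂ = (-0.08094,+0.27726,+0.95738); SVD([r₁ r₂ r₃]) → R = UVᵀ:
  R  [+0.98841 +0.12844 -0.08094]
  R  [-0.10145 +0.95542 +0.27726]
  R  [+0.11294 -0.26584 +0.95738]
t = (+0.51525, +0.18240, +1.39633) m
tr R = 2.901211; θ = arccos((tr R − 1)/2) = 0.315615 rad = 18.083°
axis k = ((R−Rᵀ)₃₂, (R−Rᵀ)₁₃, (R−Rᵀ)₂₁) / (2 sinθ) = (-0.874832, -0.312298, -0.370322)
rvec = θ·k = (-0.276110, -0.098566, -0.116879)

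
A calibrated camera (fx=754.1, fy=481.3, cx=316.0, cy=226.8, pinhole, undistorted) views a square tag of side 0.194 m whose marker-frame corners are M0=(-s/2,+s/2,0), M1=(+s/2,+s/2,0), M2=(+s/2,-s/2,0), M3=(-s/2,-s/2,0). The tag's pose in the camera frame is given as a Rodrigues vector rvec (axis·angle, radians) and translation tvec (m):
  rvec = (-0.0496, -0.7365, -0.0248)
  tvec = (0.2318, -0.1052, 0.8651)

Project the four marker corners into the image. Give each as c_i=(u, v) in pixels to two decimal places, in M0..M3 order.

c0=(471.15, 222.06) c1=(566.24, 222.21) c2=(558.06, 122.40) c3=(462.49, 106.06)

Intrinsics K: fx=754.1, fy=481.3, cx=316.0, cy=226.8
Marker side s = 0.194 m; corners in marker frame (Z=0):
  M0 = (-0.0970, +0.0970, 0)
  M1 = (+0.0970, +0.0970, 0)
  M2 = (+0.0970, -0.0970, 0)
  M3 = (-0.0970, -0.0970, 0)
rvec = (-0.0496, -0.7365, -0.0248), |rvec| = θ = 0.73858 rad = 42.318°
Rodrigues: sinθ=0.67324, 1−cosθ=0.26058; R = I + sinθ·[k]× + (1−cosθ)·[k]×²:
    [+0.74060 +0.04006 -0.67075]
    [-0.00516 +0.99853 +0.05394]
    [+0.67193 -0.03649 +0.73972]
t = (0.2318, -0.1052, 0.8651) m
M0: Pc = R·M0+t = (+0.16385, -0.00784, +0.79638); u = 754.1·(+0.16385)/0.79638 + 316.0 = 471.1481, v = 481.3·(-0.00784)/0.79638 + 226.8 = 222.0604
M1: Pc = R·M1+t = (+0.30752, -0.00884, +0.92674); u = 754.1·(+0.30752)/0.92674 + 316.0 = 566.2362, v = 481.3·(-0.00884)/0.92674 + 226.8 = 222.2076
M2: Pc = R·M2+t = (+0.29975, -0.20256, +0.93382); u = 754.1·(+0.29975)/0.93382 + 316.0 = 558.0641, v = 481.3·(-0.20256)/0.93382 + 226.8 = 122.3994
M3: Pc = R·M3+t = (+0.15608, -0.20156, +0.80346); u = 754.1·(+0.15608)/0.80346 + 316.0 = 462.4878, v = 481.3·(-0.20156)/0.80346 + 226.8 = 106.0606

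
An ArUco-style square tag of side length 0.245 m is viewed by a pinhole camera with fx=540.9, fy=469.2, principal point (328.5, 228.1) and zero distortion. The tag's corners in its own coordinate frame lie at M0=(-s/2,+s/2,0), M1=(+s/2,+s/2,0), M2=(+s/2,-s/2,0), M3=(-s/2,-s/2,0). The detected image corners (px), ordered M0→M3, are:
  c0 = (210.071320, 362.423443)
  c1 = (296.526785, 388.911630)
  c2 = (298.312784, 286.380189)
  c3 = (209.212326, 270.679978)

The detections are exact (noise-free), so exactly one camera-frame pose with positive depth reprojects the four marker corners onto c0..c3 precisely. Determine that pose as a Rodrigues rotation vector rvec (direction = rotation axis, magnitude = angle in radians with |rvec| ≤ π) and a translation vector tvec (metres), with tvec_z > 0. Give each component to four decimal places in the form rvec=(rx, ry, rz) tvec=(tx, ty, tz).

rvec=(0.1274, 0.5859, 0.0623) tvec=(-0.1636, 0.2410, 1.1413)

Intrinsics K: fx=540.9, fy=469.2, cx=328.5, cy=228.1
Marker side s = 0.245 m; corners in marker frame (Z=0):
  M0 = (-0.1225, +0.1225, 0)
  M1 = (+0.1225, +0.1225, 0)
  M2 = (+0.1225, -0.1225, 0)
  M3 = (-0.1225, -0.1225, 0)
Detected image corners:
  c0 = (210.071320, 362.423443) px
  c1 = (296.526785, 388.911630) px
  c2 = (298.312784, 286.380189) px
  c3 = (209.212326, 270.679978) px
Planar DLT: solve 8×8 A·h = b for H (H[2,2]=1):
  H  [+236.63981 +28.96530 +250.94961]
  H  [-70.40722 +434.58834 +327.19603]
  H  [-0.47946 +0.12046 +1.00000]
B = K⁻¹H; ‖b₁‖=0.876213, ‖b₂‖=0.876213; λ = 2/(‖b₁‖+‖b₂‖) = 1.141275, sign → tz>0 ⇒ λ=+1.141275
r₁ = λ·B[:,0] = (+0.83162,+0.09476,-0.54720); r₂ = λ·B[:,1] = (-0.02238,+0.99025,+0.13748)
r₃ = r₁×r₂ = (+0.55489,-0.10208,+0.82564); SVD([r₁ r₂ r₃]) → R = UVᵀ:
  R  [+0.83162 -0.02238 +0.55489]
  R  [+0.09476 +0.99025 -0.10208]
  R  [-0.54720 +0.13748 +0.82564]
t = (-0.16363, +0.24104, +1.14128) m
tr R = 2.647512; θ = arccos((tr R − 1)/2) = 0.602791 rad = 34.537°
axis k = ((R−Rᵀ)₃₂, (R−Rᵀ)₁₃, (R−Rᵀ)₂₁) / (2 sinθ) = (+0.211274, +0.971952, +0.103306)
rvec = θ·k = (+0.127354, +0.585885, +0.062272)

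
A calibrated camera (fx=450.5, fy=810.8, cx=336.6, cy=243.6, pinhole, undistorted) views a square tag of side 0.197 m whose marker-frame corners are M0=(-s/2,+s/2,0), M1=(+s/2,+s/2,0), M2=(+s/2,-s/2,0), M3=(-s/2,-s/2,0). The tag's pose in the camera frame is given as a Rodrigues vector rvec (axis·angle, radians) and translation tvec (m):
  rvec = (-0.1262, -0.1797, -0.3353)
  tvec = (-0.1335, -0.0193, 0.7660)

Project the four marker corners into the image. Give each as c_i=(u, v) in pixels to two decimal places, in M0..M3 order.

Intrinsics K: fx=450.5, fy=810.8, cx=336.6, cy=243.6
Marker side s = 0.197 m; corners in marker frame (Z=0):
  M0 = (-0.0985, +0.0985, 0)
  M1 = (+0.0985, +0.0985, 0)
  M2 = (+0.0985, -0.0985, 0)
  M3 = (-0.0985, -0.0985, 0)
rvec = (-0.1262, -0.1797, -0.3353), |rvec| = θ = 0.40080 rad = 22.964°
Rodrigues: sinθ=0.39016, 1−cosθ=0.07925; R = I + sinθ·[k]× + (1−cosθ)·[k]×²:
    [+0.92860 +0.33758 -0.15405]
    [-0.31521 +0.93668 +0.15257]
    [+0.19580 -0.09312 +0.97621]
t = (-0.1335, -0.0193, 0.7660) m
M0: Pc = R·M0+t = (-0.19172, +0.10401, +0.73754); u = 450.5·(-0.19172)/0.73754 + 336.6 = 219.4975, v = 810.8·(+0.10401)/0.73754 + 243.6 = 357.9419
M1: Pc = R·M1+t = (-0.00878, +0.04191, +0.77611); u = 450.5·(-0.00878)/0.77611 + 336.6 = 331.5033, v = 810.8·(+0.04191)/0.77611 + 243.6 = 287.3882
M2: Pc = R·M2+t = (-0.07528, -0.14261, +0.79446); u = 450.5·(-0.07528)/0.79446 + 336.6 = 293.9098, v = 810.8·(-0.14261)/0.79446 + 243.6 = 98.0561
M3: Pc = R·M3+t = (-0.25822, -0.08051, +0.75589); u = 450.5·(-0.25822)/0.75589 + 336.6 = 182.7040, v = 810.8·(-0.08051)/0.75589 + 243.6 = 157.2357

c0=(219.50, 357.94) c1=(331.50, 287.39) c2=(293.91, 98.06) c3=(182.70, 157.24)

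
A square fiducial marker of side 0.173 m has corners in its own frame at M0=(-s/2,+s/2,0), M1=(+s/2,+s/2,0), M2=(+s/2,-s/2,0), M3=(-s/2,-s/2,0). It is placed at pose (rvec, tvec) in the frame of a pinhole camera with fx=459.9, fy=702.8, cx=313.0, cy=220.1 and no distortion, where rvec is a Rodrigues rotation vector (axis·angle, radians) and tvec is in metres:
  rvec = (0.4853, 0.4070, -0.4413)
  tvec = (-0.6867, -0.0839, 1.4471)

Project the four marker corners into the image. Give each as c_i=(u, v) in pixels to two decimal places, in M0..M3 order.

c0=(96.19, 225.31) c1=(129.81, 199.82) c2=(93.18, 128.64) c3=(60.20, 159.17)

Intrinsics K: fx=459.9, fy=702.8, cx=313.0, cy=220.1
Marker side s = 0.173 m; corners in marker frame (Z=0):
  M0 = (-0.0865, +0.0865, 0)
  M1 = (+0.0865, +0.0865, 0)
  M2 = (+0.0865, -0.0865, 0)
  M3 = (-0.0865, -0.0865, 0)
rvec = (0.4853, 0.4070, -0.4413), |rvec| = θ = 0.77195 rad = 44.230°
Rodrigues: sinθ=0.69754, 1−cosθ=0.28345; R = I + sinθ·[k]× + (1−cosθ)·[k]×²:
    [+0.82858 +0.49271 +0.26590]
    [-0.30481 +0.79534 -0.52395]
    [-0.46963 +0.35308 +0.80918]
t = (-0.6867, -0.0839, 1.4471) m
M0: Pc = R·M0+t = (-0.71575, +0.01126, +1.51827); u = 459.9·(-0.71575)/1.51827 + 313.0 = 96.1903, v = 702.8·(+0.01126)/1.51827 + 220.1 = 225.3136
M1: Pc = R·M1+t = (-0.57241, -0.04147, +1.43702); u = 459.9·(-0.57241)/1.43702 + 313.0 = 129.8076, v = 702.8·(-0.04147)/1.43702 + 220.1 = 199.8190
M2: Pc = R·M2+t = (-0.65765, -0.17906, +1.37593); u = 459.9·(-0.65765)/1.37593 + 313.0 = 93.1843, v = 702.8·(-0.17906)/1.37593 + 220.1 = 128.6382
M3: Pc = R·M3+t = (-0.80099, -0.12633, +1.45718); u = 459.9·(-0.80099)/1.45718 + 313.0 = 60.1998, v = 702.8·(-0.12633)/1.45718 + 220.1 = 159.1703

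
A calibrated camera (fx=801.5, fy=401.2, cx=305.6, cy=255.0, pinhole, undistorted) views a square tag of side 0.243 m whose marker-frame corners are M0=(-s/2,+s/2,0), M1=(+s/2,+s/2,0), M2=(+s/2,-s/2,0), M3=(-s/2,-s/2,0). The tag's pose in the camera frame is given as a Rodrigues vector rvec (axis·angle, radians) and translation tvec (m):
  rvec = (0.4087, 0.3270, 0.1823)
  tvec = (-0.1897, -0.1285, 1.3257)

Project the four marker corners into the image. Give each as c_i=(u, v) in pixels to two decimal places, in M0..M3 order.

c0=(125.92, 241.40) c1=(252.12, 258.01) c2=(264.69, 187.41) c3=(128.08, 173.10)

Intrinsics K: fx=801.5, fy=401.2, cx=305.6, cy=255.0
Marker side s = 0.243 m; corners in marker frame (Z=0):
  M0 = (-0.1215, +0.1215, 0)
  M1 = (+0.1215, +0.1215, 0)
  M2 = (+0.1215, -0.1215, 0)
  M3 = (-0.1215, -0.1215, 0)
rvec = (0.4087, 0.3270, 0.1823), |rvec| = θ = 0.55425 rad = 31.756°
Rodrigues: sinθ=0.52631, 1−cosθ=0.14971; R = I + sinθ·[k]× + (1−cosθ)·[k]×²:
    [+0.93169 -0.10798 +0.34682]
    [+0.23824 +0.90240 -0.35904]
    [-0.27420 +0.41714 +0.86649]
t = (-0.1897, -0.1285, 1.3257) m
M0: Pc = R·M0+t = (-0.31602, -0.04780, +1.40970); u = 801.5·(-0.31602)/1.40970 + 305.6 = 125.9231, v = 401.2·(-0.04780)/1.40970 + 255.0 = 241.3950
M1: Pc = R·M1+t = (-0.08962, +0.01009, +1.34307); u = 801.5·(-0.08962)/1.34307 + 305.6 = 252.1185, v = 401.2·(+0.01009)/1.34307 + 255.0 = 258.0134
M2: Pc = R·M2+t = (-0.06338, -0.20920, +1.24170); u = 801.5·(-0.06338)/1.24170 + 305.6 = 264.6894, v = 401.2·(-0.20920)/1.24170 + 255.0 = 187.4077
M3: Pc = R·M3+t = (-0.28978, -0.26709, +1.30833); u = 801.5·(-0.28978)/1.30833 + 305.6 = 128.0765, v = 401.2·(-0.26709)/1.30833 + 255.0 = 173.0976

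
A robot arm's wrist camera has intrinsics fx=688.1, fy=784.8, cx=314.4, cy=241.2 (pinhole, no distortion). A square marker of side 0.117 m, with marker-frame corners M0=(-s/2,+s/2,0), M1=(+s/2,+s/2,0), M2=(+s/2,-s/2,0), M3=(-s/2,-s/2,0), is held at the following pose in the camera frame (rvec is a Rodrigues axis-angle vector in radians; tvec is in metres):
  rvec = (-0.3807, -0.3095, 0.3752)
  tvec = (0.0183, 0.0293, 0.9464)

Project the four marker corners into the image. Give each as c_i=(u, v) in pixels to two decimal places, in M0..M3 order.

Intrinsics K: fx=688.1, fy=784.8, cx=314.4, cy=241.2
Marker side s = 0.117 m; corners in marker frame (Z=0):
  M0 = (-0.0585, +0.0585, 0)
  M1 = (+0.0585, +0.0585, 0)
  M2 = (+0.0585, -0.0585, 0)
  M3 = (-0.0585, -0.0585, 0)
rvec = (-0.3807, -0.3095, 0.3752), |rvec| = θ = 0.61766 rad = 35.389°
Rodrigues: sinθ=0.57913, 1−cosθ=0.18476; R = I + sinθ·[k]× + (1−cosθ)·[k]×²:
    [+0.88543 -0.29473 -0.35937]
    [+0.40886 +0.86163 +0.30071]
    [+0.22102 -0.41319 +0.88342]
t = (0.0183, 0.0293, 0.9464) m
M0: Pc = R·M0+t = (-0.05074, +0.05579, +0.90930); u = 688.1·(-0.05074)/0.90930 + 314.4 = 276.0036, v = 784.8·(+0.05579)/0.90930 + 241.2 = 289.3489
M1: Pc = R·M1+t = (+0.05286, +0.10362, +0.93516); u = 688.1·(+0.05286)/0.93516 + 314.4 = 353.2920, v = 784.8·(+0.10362)/0.93516 + 241.2 = 328.1627
M2: Pc = R·M2+t = (+0.08734, +0.00281, +0.98350); u = 688.1·(+0.08734)/0.98350 + 314.4 = 375.5064, v = 784.8·(+0.00281)/0.98350 + 241.2 = 243.4446
M3: Pc = R·M3+t = (-0.01626, -0.04502, +0.95764); u = 688.1·(-0.01626)/0.95764 + 314.4 = 302.7195, v = 784.8·(-0.04502)/0.95764 + 241.2 = 204.3026

c0=(276.00, 289.35) c1=(353.29, 328.16) c2=(375.51, 243.44) c3=(302.72, 204.30)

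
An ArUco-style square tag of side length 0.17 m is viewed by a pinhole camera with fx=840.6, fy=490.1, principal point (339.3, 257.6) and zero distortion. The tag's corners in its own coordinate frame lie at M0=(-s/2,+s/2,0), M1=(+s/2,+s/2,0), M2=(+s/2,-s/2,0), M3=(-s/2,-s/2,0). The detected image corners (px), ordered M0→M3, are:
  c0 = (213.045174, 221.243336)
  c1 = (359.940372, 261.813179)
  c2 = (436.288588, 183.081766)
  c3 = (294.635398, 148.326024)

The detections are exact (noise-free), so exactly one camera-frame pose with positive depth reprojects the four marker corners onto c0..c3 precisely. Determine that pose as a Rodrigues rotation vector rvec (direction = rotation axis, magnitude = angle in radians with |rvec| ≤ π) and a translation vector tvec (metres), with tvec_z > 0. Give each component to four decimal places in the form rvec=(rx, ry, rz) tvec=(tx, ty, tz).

rvec=(-0.3744, 0.1589, 0.4760) tvec=(-0.0142, -0.0983, 0.8666)

Intrinsics K: fx=840.6, fy=490.1, cx=339.3, cy=257.6
Marker side s = 0.17 m; corners in marker frame (Z=0):
  M0 = (-0.0850, +0.0850, 0)
  M1 = (+0.0850, +0.0850, 0)
  M2 = (+0.0850, -0.0850, 0)
  M3 = (-0.0850, -0.0850, 0)
Detected image corners:
  c0 = (213.045174, 221.243336) px
  c1 = (359.940372, 261.813179) px
  c2 = (436.288588, 183.081766) px
  c3 = (294.635398, 148.326024) px
Planar DLT: solve 8×8 A·h = b for H (H[2,2]=1):
  H  [+759.80325 -582.93331 +325.53014]
  H  [+165.80575 +371.89169 +202.01498]
  H  [-0.27117 -0.36215 +1.00000]
B = K⁻¹H; ‖b₁‖=1.153943, ‖b₂‖=1.153943; λ = 2/(‖b₁‖+‖b₂‖) = 0.866594, sign → tz>0 ⇒ λ=+0.866594
r₁ = λ·B[:,0] = (+0.87815,+0.41669,-0.23499); r₂ = λ·B[:,1] = (-0.47428,+0.82253,-0.31384)
r₃ = r₁×r₂ = (+0.06251,+0.38705,+0.91994); SVD([r₁ r₂ r₃]) → R = UVᵀ:
  R  [+0.87815 -0.47428 +0.06251]
  R  [+0.41669 +0.82253 +0.38705]
  R  [-0.23499 -0.31384 +0.91994]
t = (-0.01420, -0.09829, +0.86659) m
tr R = 2.620622; θ = arccos((tr R − 1)/2) = 0.626114 rad = 35.874°
axis k = ((R−Rᵀ)₃₂, (R−Rᵀ)₁₃, (R−Rᵀ)₂₁) / (2 sinθ) = (-0.598027, +0.253844, +0.760215)
rvec = θ·k = (-0.374433, +0.158935, +0.475981)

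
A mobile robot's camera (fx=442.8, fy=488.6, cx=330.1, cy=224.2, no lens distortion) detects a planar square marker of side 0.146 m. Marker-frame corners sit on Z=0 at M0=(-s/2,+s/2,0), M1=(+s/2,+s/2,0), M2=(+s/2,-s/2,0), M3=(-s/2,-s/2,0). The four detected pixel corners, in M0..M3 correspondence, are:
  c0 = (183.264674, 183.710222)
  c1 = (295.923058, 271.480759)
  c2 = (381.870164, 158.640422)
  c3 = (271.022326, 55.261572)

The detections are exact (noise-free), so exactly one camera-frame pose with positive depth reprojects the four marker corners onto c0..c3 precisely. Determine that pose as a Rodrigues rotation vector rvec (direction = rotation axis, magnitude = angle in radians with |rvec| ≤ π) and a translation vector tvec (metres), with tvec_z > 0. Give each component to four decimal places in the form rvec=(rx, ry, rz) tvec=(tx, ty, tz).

rvec=(0.2559, -0.2147, 0.6686) tvec=(-0.0475, -0.0501, 0.4593)

Intrinsics K: fx=442.8, fy=488.6, cx=330.1, cy=224.2
Marker side s = 0.146 m; corners in marker frame (Z=0):
  M0 = (-0.0730, +0.0730, 0)
  M1 = (+0.0730, +0.0730, 0)
  M2 = (+0.0730, -0.0730, 0)
  M3 = (-0.0730, -0.0730, 0)
Detected image corners:
  c0 = (183.264674, 183.710222) px
  c1 = (295.923058, 271.480759) px
  c2 = (381.870164, 158.640422) px
  c3 = (271.022326, 55.261572) px
Planar DLT: solve 8×8 A·h = b for H (H[2,2]=1):
  H  [+936.21631 -493.40825 +284.34560]
  H  [+754.06872 +883.79086 +170.95086]
  H  [+0.60286 +0.35757 +1.00000]
B = K⁻¹H; ‖b₁‖=2.177109, ‖b₂‖=2.177109; λ = 2/(‖b₁‖+‖b₂‖) = 0.459325, sign → tz>0 ⇒ λ=+0.459325
r₁ = λ·B[:,0] = (+0.76472,+0.58182,+0.27691); r₂ = λ·B[:,1] = (-0.63426,+0.75547,+0.16424)
r₃ = r₁×r₂ = (-0.11364,-0.30123,+0.94676); SVD([r₁ r₂ r₃]) → R = UVᵀ:
  R  [+0.76472 -0.63426 -0.11364]
  R  [+0.58182 +0.75547 -0.30123]
  R  [+0.27691 +0.16424 +0.94676]
t = (-0.04746, -0.05006, +0.45932) m
tr R = 2.466953; θ = arccos((tr R − 1)/2) = 0.747373 rad = 42.821°
axis k = ((R−Rᵀ)₃₂, (R−Rᵀ)₁₃, (R−Rᵀ)₂₁) / (2 sinθ) = (+0.342400, -0.287290, +0.894554)
rvec = θ·k = (+0.255900, -0.214713, +0.668566)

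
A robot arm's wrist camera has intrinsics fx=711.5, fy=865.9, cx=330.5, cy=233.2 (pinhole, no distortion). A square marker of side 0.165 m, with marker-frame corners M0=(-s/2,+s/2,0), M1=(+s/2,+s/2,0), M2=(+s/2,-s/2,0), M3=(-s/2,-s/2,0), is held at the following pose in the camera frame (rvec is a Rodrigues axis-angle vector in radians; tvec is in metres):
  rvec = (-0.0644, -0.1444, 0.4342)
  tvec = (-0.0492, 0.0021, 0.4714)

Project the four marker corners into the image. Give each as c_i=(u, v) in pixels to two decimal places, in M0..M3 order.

Intrinsics K: fx=711.5, fy=865.9, cx=330.5, cy=233.2
Marker side s = 0.165 m; corners in marker frame (Z=0):
  M0 = (-0.0825, +0.0825, 0)
  M1 = (+0.0825, +0.0825, 0)
  M2 = (+0.0825, -0.0825, 0)
  M3 = (-0.0825, -0.0825, 0)
rvec = (-0.0644, -0.1444, 0.4342), |rvec| = θ = 0.46209 rad = 26.476°
Rodrigues: sinθ=0.44582, 1−cosθ=0.10488; R = I + sinθ·[k]× + (1−cosθ)·[k]×²:
    [+0.89716 -0.41434 -0.15305]
    [+0.42348 +0.90536 +0.03134]
    [+0.12558 -0.09293 +0.98772]
t = (-0.0492, 0.0021, 0.4714) m
M0: Pc = R·M0+t = (-0.15740, +0.04186, +0.45337); u = 711.5·(-0.15740)/0.45337 + 330.5 = 83.4861, v = 865.9·(+0.04186)/0.45337 + 233.2 = 313.1400
M1: Pc = R·M1+t = (-0.00937, +0.11173, +0.47409); u = 711.5·(-0.00937)/0.47409 + 330.5 = 316.4412, v = 865.9·(+0.11173)/0.47409 + 233.2 = 437.2663
M2: Pc = R·M2+t = (+0.05900, -0.03766, +0.48943); u = 711.5·(+0.05900)/0.48943 + 330.5 = 416.2693, v = 865.9·(-0.03766)/0.48943 + 233.2 = 166.5795
M3: Pc = R·M3+t = (-0.08903, -0.10753, +0.46871); u = 711.5·(-0.08903)/0.46871 + 330.5 = 195.3483, v = 865.9·(-0.10753)/0.46871 + 233.2 = 34.5471

c0=(83.49, 313.14) c1=(316.44, 437.27) c2=(416.27, 166.58) c3=(195.35, 34.55)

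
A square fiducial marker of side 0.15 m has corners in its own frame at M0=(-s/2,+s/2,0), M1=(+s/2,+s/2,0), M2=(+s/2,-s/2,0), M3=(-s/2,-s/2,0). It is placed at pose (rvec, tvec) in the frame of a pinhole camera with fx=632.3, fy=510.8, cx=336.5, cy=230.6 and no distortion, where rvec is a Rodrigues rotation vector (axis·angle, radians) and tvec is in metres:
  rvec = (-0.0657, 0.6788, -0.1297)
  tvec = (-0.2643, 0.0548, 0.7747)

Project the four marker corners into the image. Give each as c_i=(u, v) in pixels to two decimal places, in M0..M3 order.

c0=(91.90, 318.25) c1=(161.70, 314.60) c2=(152.72, 209.77) c3=(85.22, 225.14)

Intrinsics K: fx=632.3, fy=510.8, cx=336.5, cy=230.6
Marker side s = 0.15 m; corners in marker frame (Z=0):
  M0 = (-0.0750, +0.0750, 0)
  M1 = (+0.0750, +0.0750, 0)
  M2 = (+0.0750, -0.0750, 0)
  M3 = (-0.0750, -0.0750, 0)
rvec = (-0.0657, 0.6788, -0.1297), |rvec| = θ = 0.69420 rad = 39.774°
Rodrigues: sinθ=0.63977, 1−cosθ=0.23143; R = I + sinθ·[k]× + (1−cosθ)·[k]×²:
    [+0.77064 +0.09811 +0.62967]
    [-0.14095 +0.98985 +0.01827]
    [-0.62149 -0.10283 +0.77665]
t = (-0.2643, 0.0548, 0.7747) m
M0: Pc = R·M0+t = (-0.31474, +0.13961, +0.81360); u = 632.3·(-0.31474)/0.81360 + 336.5 = 91.8958, v = 510.8·(+0.13961)/0.81360 + 230.6 = 318.2508
M1: Pc = R·M1+t = (-0.19914, +0.11847, +0.72038); u = 632.3·(-0.19914)/0.72038 + 336.5 = 161.7047, v = 510.8·(+0.11847)/0.72038 + 230.6 = 314.6022
M2: Pc = R·M2+t = (-0.21386, -0.03001, +0.73580); u = 632.3·(-0.21386)/0.73580 + 336.5 = 152.7221, v = 510.8·(-0.03001)/0.73580 + 230.6 = 209.7669
M3: Pc = R·M3+t = (-0.32946, -0.00887, +0.82902); u = 632.3·(-0.32946)/0.82902 + 336.5 = 85.2220, v = 510.8·(-0.00887)/0.82902 + 230.6 = 225.1363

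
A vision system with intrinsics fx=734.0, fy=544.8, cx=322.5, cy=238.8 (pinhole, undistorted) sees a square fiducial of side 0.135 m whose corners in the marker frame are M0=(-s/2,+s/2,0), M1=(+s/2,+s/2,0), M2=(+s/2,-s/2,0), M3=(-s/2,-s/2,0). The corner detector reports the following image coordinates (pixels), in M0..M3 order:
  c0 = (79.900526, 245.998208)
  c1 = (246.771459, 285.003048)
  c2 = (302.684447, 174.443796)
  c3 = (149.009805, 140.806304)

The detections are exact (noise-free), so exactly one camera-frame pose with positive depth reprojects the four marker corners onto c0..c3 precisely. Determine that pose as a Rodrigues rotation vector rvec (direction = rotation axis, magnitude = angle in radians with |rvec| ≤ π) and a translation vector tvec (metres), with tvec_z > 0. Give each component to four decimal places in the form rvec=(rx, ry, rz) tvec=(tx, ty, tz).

Intrinsics K: fx=734.0, fy=544.8, cx=322.5, cy=238.8
Marker side s = 0.135 m; corners in marker frame (Z=0):
  M0 = (-0.0675, +0.0675, 0)
  M1 = (+0.0675, +0.0675, 0)
  M2 = (+0.0675, -0.0675, 0)
  M3 = (-0.0675, -0.0675, 0)
Detected image corners:
  c0 = (79.900526, 245.998208) px
  c1 = (246.771459, 285.003048) px
  c2 = (302.684447, 174.443796) px
  c3 = (149.009805, 140.806304) px
Planar DLT: solve 8×8 A·h = b for H (H[2,2]=1):
  H  [+1156.93616 -593.15156 +195.21667]
  H  [+237.63155 +657.94890 +208.96062]
  H  [-0.14426 -0.66617 +1.00000]
B = K⁻¹H; ‖b₁‖=1.720025, ‖b₂‖=1.720025; λ = 2/(‖b₁‖+‖b₂‖) = 0.581387, sign → tz>0 ⇒ λ=+0.581387
r₁ = λ·B[:,0] = (+0.95324,+0.29035,-0.08387); r₂ = λ·B[:,1] = (-0.29965,+0.87190,-0.38730)
r₃ = r₁×r₂ = (-0.03933,+0.39432,+0.91813); SVD([r₁ r₂ r₃]) → R = UVᵀ:
  R  [+0.95324 -0.29965 -0.03933]
  R  [+0.29035 +0.87190 +0.39432]
  R  [-0.08387 -0.38730 +0.91813]
t = (-0.10082, -0.03184, +0.58139) m
tr R = 2.743266; θ = arccos((tr R − 1)/2) = 0.512272 rad = 29.351°
axis k = ((R−Rᵀ)₃₂, (R−Rᵀ)₁₃, (R−Rᵀ)₂₁) / (2 sinθ) = (-0.797313, +0.045439, +0.601853)
rvec = θ·k = (-0.408442, +0.023277, +0.308313)

rvec=(-0.4084, 0.0233, 0.3083) tvec=(-0.1008, -0.0318, 0.5814)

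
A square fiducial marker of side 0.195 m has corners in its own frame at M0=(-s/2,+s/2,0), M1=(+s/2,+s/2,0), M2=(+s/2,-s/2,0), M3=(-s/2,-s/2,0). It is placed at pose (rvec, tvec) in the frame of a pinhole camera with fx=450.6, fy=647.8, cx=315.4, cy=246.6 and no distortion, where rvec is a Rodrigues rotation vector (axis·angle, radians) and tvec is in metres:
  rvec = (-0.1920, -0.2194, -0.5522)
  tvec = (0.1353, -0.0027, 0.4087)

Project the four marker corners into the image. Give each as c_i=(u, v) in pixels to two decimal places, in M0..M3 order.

c0=(444.88, 468.00) c1=(602.19, 293.05) c2=(481.00, 53.96) c3=(317.75, 188.20)

Intrinsics K: fx=450.6, fy=647.8, cx=315.4, cy=246.6
Marker side s = 0.195 m; corners in marker frame (Z=0):
  M0 = (-0.0975, +0.0975, 0)
  M1 = (+0.0975, +0.0975, 0)
  M2 = (+0.0975, -0.0975, 0)
  M3 = (-0.0975, -0.0975, 0)
rvec = (-0.1920, -0.2194, -0.5522), |rvec| = θ = 0.62444 rad = 35.778°
Rodrigues: sinθ=0.58464, 1−cosθ=0.18871; R = I + sinθ·[k]× + (1−cosθ)·[k]×²:
    [+0.82913 +0.53739 -0.15411]
    [-0.49662 +0.83459 +0.23840]
    [+0.25673 -0.12113 +0.95886]
t = (0.1353, -0.0027, 0.4087) m
M0: Pc = R·M0+t = (+0.10686, +0.12709, +0.37186); u = 450.6·(+0.10686)/0.37186 + 315.4 = 444.8823, v = 647.8·(+0.12709)/0.37186 + 246.6 = 468.0030
M1: Pc = R·M1+t = (+0.26854, +0.03025, +0.42192); u = 450.6·(+0.26854)/0.42192 + 315.4 = 602.1894, v = 647.8·(+0.03025)/0.42192 + 246.6 = 293.0473
M2: Pc = R·M2+t = (+0.16374, -0.13249, +0.44554); u = 450.6·(+0.16374)/0.44554 + 315.4 = 481.0036, v = 647.8·(-0.13249)/0.44554 + 246.6 = 53.9606
M3: Pc = R·M3+t = (+0.00206, -0.03565, +0.39548); u = 450.6·(+0.00206)/0.39548 + 315.4 = 317.7514, v = 647.8·(-0.03565)/0.39548 + 246.6 = 188.2020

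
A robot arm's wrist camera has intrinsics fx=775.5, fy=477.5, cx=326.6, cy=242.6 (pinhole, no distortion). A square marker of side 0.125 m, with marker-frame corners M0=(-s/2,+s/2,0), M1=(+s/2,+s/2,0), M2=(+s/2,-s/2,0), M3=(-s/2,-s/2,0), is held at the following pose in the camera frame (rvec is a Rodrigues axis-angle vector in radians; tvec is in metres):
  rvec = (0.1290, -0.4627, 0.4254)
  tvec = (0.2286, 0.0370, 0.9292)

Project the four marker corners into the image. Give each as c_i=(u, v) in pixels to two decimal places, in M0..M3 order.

Intrinsics K: fx=775.5, fy=477.5, cx=326.6, cy=242.6
Marker side s = 0.125 m; corners in marker frame (Z=0):
  M0 = (-0.0625, +0.0625, 0)
  M1 = (+0.0625, +0.0625, 0)
  M2 = (+0.0625, -0.0625, 0)
  M3 = (-0.0625, -0.0625, 0)
rvec = (0.1290, -0.4627, 0.4254), |rvec| = θ = 0.64164 rad = 36.763°
Rodrigues: sinθ=0.59851, 1−cosθ=0.19888; R = I + sinθ·[k]× + (1−cosθ)·[k]×²:
    [+0.80916 -0.42564 -0.40509]
    [+0.36797 +0.90454 -0.21541]
    [+0.45811 +0.02524 +0.88854]
t = (0.2286, 0.0370, 0.9292) m
M0: Pc = R·M0+t = (+0.15143, +0.07054, +0.90215); u = 775.5·(+0.15143)/0.90215 + 326.6 = 456.7677, v = 477.5·(+0.07054)/0.90215 + 242.6 = 279.9340
M1: Pc = R·M1+t = (+0.25257, +0.11653, +0.95941); u = 775.5·(+0.25257)/0.95941 + 326.6 = 530.7546, v = 477.5·(+0.11653)/0.95941 + 242.6 = 300.5982
M2: Pc = R·M2+t = (+0.30577, +0.00346, +0.95625); u = 775.5·(+0.30577)/0.95625 + 326.6 = 574.5763, v = 477.5·(+0.00346)/0.95625 + 242.6 = 244.3299
M3: Pc = R·M3+t = (+0.20463, -0.04253, +0.89899); u = 775.5·(+0.20463)/0.89899 + 326.6 = 503.1210, v = 477.5·(-0.04253)/0.89899 + 242.6 = 220.0091

c0=(456.77, 279.93) c1=(530.75, 300.60) c2=(574.58, 244.33) c3=(503.12, 220.01)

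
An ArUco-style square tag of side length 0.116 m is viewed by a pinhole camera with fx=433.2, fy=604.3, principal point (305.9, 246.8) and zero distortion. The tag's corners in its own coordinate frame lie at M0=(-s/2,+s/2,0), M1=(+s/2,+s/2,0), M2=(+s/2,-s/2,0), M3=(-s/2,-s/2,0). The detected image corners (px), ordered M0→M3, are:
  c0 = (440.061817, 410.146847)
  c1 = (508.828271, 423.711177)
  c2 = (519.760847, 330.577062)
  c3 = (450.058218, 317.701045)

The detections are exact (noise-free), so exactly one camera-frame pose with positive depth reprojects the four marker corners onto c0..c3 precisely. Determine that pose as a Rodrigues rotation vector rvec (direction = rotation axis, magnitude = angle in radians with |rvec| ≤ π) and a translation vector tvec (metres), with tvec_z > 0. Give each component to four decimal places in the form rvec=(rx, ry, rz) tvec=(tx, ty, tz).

rvec=(0.0734, 0.0629, 0.1251) tvec=(0.2948, 0.1509, 0.7356)

Intrinsics K: fx=433.2, fy=604.3, cx=305.9, cy=246.8
Marker side s = 0.116 m; corners in marker frame (Z=0):
  M0 = (-0.0580, +0.0580, 0)
  M1 = (+0.0580, +0.0580, 0)
  M2 = (+0.0580, -0.0580, 0)
  M3 = (-0.0580, -0.0580, 0)
Detected image corners:
  c0 = (440.061817, 410.146847) px
  c1 = (508.828271, 423.711177) px
  c2 = (519.760847, 330.577062) px
  c3 = (450.058218, 317.701045) px
Planar DLT: solve 8×8 A·h = b for H (H[2,2]=1):
  H  [+558.99877 -39.99530 +479.48720]
  H  [+84.76557 +838.67558 +370.78540]
  H  [-0.07886 +0.10465 +1.00000]
B = K⁻¹H; ‖b₁‖=1.359373, ‖b₂‖=1.359373; λ = 2/(‖b₁‖+‖b₂‖) = 0.735633, sign → tz>0 ⇒ λ=+0.735633
r₁ = λ·B[:,0] = (+0.99022,+0.12688,-0.05801); r₂ = λ·B[:,1] = (-0.12228,+0.98951,+0.07698)
r₃ = r₁×r₂ = (+0.06717,-0.06914,+0.99534); SVD([r₁ r₂ r₃]) → R = UVᵀ:
  R  [+0.99022 -0.12228 +0.06717]
  R  [+0.12688 +0.98951 -0.06914]
  R  [-0.05801 +0.07698 +0.99534]
t = (+0.29477, +0.15093, +0.73563) m
tr R = 2.975070; θ = arccos((tr R − 1)/2) = 0.158058 rad = 9.056°
axis k = ((R−Rᵀ)₃₂, (R−Rᵀ)₁₃, (R−Rᵀ)₂₁) / (2 sinθ) = (+0.464162, +0.397645, +0.791475)
rvec = θ·k = (+0.073365, +0.062851, +0.125099)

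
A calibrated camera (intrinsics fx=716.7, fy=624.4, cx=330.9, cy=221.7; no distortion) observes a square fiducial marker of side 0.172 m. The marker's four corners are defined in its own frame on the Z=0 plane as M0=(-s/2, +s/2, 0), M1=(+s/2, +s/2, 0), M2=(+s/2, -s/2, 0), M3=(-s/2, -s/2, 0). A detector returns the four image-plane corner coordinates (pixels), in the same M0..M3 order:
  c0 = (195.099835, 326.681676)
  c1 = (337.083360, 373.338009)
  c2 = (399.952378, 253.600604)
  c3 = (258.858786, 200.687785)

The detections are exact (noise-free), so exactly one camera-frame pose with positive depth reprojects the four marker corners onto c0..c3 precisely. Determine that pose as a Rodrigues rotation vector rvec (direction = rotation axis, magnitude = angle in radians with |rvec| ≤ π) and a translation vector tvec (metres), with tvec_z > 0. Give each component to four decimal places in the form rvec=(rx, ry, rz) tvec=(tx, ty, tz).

rvec=(0.1072, -0.1932, 0.4136) tvec=(-0.0350, 0.0859, 0.7902)

Intrinsics K: fx=716.7, fy=624.4, cx=330.9, cy=221.7
Marker side s = 0.172 m; corners in marker frame (Z=0):
  M0 = (-0.0860, +0.0860, 0)
  M1 = (+0.0860, +0.0860, 0)
  M2 = (+0.0860, -0.0860, 0)
  M3 = (-0.0860, -0.0860, 0)
Detected image corners:
  c0 = (195.099835, 326.681676) px
  c1 = (337.083360, 373.338009) px
  c2 = (399.952378, 253.600604) px
  c3 = (258.858786, 200.687785) px
Planar DLT: solve 8×8 A·h = b for H (H[2,2]=1):
  H  [+901.27409 -343.87902 +299.12929]
  H  [+365.26204 +737.34612 +289.56921]
  H  [+0.26317 +0.08117 +1.00000]
B = K⁻¹H; ‖b₁‖=1.265477, ‖b₂‖=1.265477; λ = 2/(‖b₁‖+‖b₂‖) = 0.790216, sign → tz>0 ⇒ λ=+0.790216
r₁ = λ·B[:,0] = (+0.89771,+0.38842,+0.20796); r₂ = λ·B[:,1] = (-0.40877,+0.91038,+0.06414)
r₃ = r₁×r₂ = (-0.16441,-0.14258,+0.97603); SVD([r₁ r₂ r₃]) → R = UVᵀ:
  R  [+0.89771 -0.40877 -0.16441]
  R  [+0.38842 +0.91038 -0.14258]
  R  [+0.20796 +0.06414 +0.97603]
t = (-0.03503, +0.08589, +0.79022) m
tr R = 2.784124; θ = arccos((tr R − 1)/2) = 0.468909 rad = 26.866°
axis k = ((R−Rᵀ)₃₂, (R−Rᵀ)₁₃, (R−Rᵀ)₂₁) / (2 sinθ) = (+0.228719, -0.411990, +0.882016)
rvec = θ·k = (+0.107248, -0.193186, +0.413585)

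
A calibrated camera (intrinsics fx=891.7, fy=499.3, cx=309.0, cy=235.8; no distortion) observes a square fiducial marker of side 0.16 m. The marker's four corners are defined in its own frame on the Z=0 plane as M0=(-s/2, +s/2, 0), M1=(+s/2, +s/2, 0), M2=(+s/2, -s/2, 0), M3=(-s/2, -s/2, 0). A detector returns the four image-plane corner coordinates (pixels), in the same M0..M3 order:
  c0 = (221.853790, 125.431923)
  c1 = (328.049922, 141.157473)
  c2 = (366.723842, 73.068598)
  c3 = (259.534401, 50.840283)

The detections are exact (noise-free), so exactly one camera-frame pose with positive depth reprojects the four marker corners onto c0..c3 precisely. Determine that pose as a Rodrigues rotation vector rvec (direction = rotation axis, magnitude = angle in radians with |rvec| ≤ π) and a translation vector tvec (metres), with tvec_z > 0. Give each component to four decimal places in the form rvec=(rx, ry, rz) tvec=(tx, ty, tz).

Intrinsics K: fx=891.7, fy=499.3, cx=309.0, cy=235.8
Marker side s = 0.16 m; corners in marker frame (Z=0):
  M0 = (-0.0800, +0.0800, 0)
  M1 = (+0.0800, +0.0800, 0)
  M2 = (+0.0800, -0.0800, 0)
  M3 = (-0.0800, -0.0800, 0)
Detected image corners:
  c0 = (221.853790, 125.431923) px
  c1 = (328.049922, 141.157473) px
  c2 = (366.723842, 73.068598) px
  c3 = (259.534401, 50.840283) px
Planar DLT: solve 8×8 A·h = b for H (H[2,2]=1):
  H  [+815.56984 -168.38010 +295.83479]
  H  [+167.61982 +468.41203 +98.69147]
  H  [+0.50605 +0.23926 +1.00000]
B = K⁻¹H; ‖b₁‖=0.901083, ‖b₂‖=0.901083; λ = 2/(‖b₁‖+‖b₂‖) = 1.109775, sign → tz>0 ⇒ λ=+1.109775
r₁ = λ·B[:,0] = (+0.82042,+0.10734,+0.56160); r₂ = λ·B[:,1] = (-0.30157,+0.91572,+0.26553)
r₃ = r₁×r₂ = (-0.48577,-0.38721,+0.78364); SVD([r₁ r₂ r₃]) → R = UVᵀ:
  R  [+0.82042 -0.30157 -0.48577]
  R  [+0.10734 +0.91572 -0.38721]
  R  [+0.56160 +0.26553 +0.78364]
t = (-0.01638, -0.30475, +1.10978) m
tr R = 2.519781; θ = arccos((tr R − 1)/2) = 0.707652 rad = 40.545°
axis k = ((R−Rᵀ)₃₂, (R−Rᵀ)₁₃, (R−Rᵀ)₂₁) / (2 sinθ) = (+0.502067, -0.805608, +0.314523)
rvec = θ·k = (+0.355289, -0.570090, +0.222573)

rvec=(0.3553, -0.5701, 0.2226) tvec=(-0.0164, -0.3047, 1.1098)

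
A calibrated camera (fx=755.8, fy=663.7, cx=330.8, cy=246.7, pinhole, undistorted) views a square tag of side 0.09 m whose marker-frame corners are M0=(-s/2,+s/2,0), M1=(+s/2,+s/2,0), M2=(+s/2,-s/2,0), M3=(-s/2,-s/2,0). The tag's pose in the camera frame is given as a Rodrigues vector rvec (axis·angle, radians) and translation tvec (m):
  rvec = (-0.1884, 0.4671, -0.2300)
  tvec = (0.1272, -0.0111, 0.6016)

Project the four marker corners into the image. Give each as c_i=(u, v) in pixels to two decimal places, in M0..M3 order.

Intrinsics K: fx=755.8, fy=663.7, cx=330.8, cy=246.7
Marker side s = 0.09 m; corners in marker frame (Z=0):
  M0 = (-0.0450, +0.0450, 0)
  M1 = (+0.0450, +0.0450, 0)
  M2 = (+0.0450, -0.0450, 0)
  M3 = (-0.0450, -0.0450, 0)
rvec = (-0.1884, 0.4671, -0.2300), |rvec| = θ = 0.55369 rad = 31.724°
Rodrigues: sinθ=0.52583, 1−cosθ=0.14941; R = I + sinθ·[k]× + (1−cosθ)·[k]×²:
    [+0.86789 +0.17554 +0.46471]
    [-0.26131 +0.95692 +0.12656]
    [-0.42248 -0.23128 +0.87637]
t = (0.1272, -0.0111, 0.6016) m
M0: Pc = R·M0+t = (+0.09604, +0.04372, +0.61020); u = 755.8·(+0.09604)/0.61020 + 330.8 = 449.7607, v = 663.7·(+0.04372)/0.61020 + 246.7 = 294.2535
M1: Pc = R·M1+t = (+0.17415, +0.02020, +0.57218); u = 755.8·(+0.17415)/0.57218 + 330.8 = 560.8421, v = 663.7·(+0.02020)/0.57218 + 246.7 = 270.1336
M2: Pc = R·M2+t = (+0.15836, -0.06592, +0.59300); u = 755.8·(+0.15836)/0.59300 + 330.8 = 532.6314, v = 663.7·(-0.06592)/0.59300 + 246.7 = 172.9196
M3: Pc = R·M3+t = (+0.08025, -0.04240, +0.63102); u = 755.8·(+0.08025)/0.63102 + 330.8 = 426.9141, v = 663.7·(-0.04240)/0.63102 + 246.7 = 202.1017

c0=(449.76, 294.25) c1=(560.84, 270.13) c2=(532.63, 172.92) c3=(426.91, 202.10)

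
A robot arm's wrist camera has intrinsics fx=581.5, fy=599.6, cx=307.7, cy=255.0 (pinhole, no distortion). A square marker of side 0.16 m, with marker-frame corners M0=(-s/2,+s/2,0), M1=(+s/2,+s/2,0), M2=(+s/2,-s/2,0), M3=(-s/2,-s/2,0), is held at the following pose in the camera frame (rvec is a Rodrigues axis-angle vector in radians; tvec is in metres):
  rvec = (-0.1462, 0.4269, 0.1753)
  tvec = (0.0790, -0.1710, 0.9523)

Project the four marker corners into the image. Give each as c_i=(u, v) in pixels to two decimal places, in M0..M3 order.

Intrinsics K: fx=581.5, fy=599.6, cx=307.7, cy=255.0
Marker side s = 0.16 m; corners in marker frame (Z=0):
  M0 = (-0.0800, +0.0800, 0)
  M1 = (+0.0800, +0.0800, 0)
  M2 = (+0.0800, -0.0800, 0)
  M3 = (-0.0800, -0.0800, 0)
rvec = (-0.1462, 0.4269, 0.1753), |rvec| = θ = 0.48410 rad = 27.737°
Rodrigues: sinθ=0.46541, 1−cosθ=0.11490; R = I + sinθ·[k]× + (1−cosθ)·[k]×²:
    [+0.89558 -0.19913 +0.39785]
    [+0.13793 +0.97445 +0.17725]
    [-0.42299 -0.10386 +0.90016]
t = (0.0790, -0.1710, 0.9523) m
M0: Pc = R·M0+t = (-0.00858, -0.10408, +0.97783); u = 581.5·(-0.00858)/0.97783 + 307.7 = 302.5995, v = 599.6·(-0.10408)/0.97783 + 255.0 = 191.1798
M1: Pc = R·M1+t = (+0.13472, -0.08201, +0.91015); u = 581.5·(+0.13472)/0.91015 + 307.7 = 393.7702, v = 599.6·(-0.08201)/0.91015 + 255.0 = 200.9730
M2: Pc = R·M2+t = (+0.16658, -0.23792, +0.92677); u = 581.5·(+0.16658)/0.92677 + 307.7 = 412.2183, v = 599.6·(-0.23792)/0.92677 + 255.0 = 101.0699
M3: Pc = R·M3+t = (+0.02328, -0.25999, +0.99445); u = 581.5·(+0.02328)/0.99445 + 307.7 = 321.3156, v = 599.6·(-0.25999)/0.99445 + 255.0 = 98.2392

c0=(302.60, 191.18) c1=(393.77, 200.97) c2=(412.22, 101.07) c3=(321.32, 98.24)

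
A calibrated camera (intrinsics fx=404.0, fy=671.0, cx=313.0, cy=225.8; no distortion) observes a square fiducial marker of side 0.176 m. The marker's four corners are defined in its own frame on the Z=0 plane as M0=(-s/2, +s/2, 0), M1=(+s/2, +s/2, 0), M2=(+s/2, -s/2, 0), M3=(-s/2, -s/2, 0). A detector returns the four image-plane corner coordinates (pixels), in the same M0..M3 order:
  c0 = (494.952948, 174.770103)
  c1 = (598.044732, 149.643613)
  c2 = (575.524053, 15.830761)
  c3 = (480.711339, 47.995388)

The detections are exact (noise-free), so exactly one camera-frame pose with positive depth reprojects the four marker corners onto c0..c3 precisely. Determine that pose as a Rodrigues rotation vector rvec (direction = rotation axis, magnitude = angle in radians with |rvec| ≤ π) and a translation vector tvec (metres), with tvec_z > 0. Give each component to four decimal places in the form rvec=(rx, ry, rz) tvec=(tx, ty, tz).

Intrinsics K: fx=404.0, fy=671.0, cx=313.0, cy=225.8
Marker side s = 0.176 m; corners in marker frame (Z=0):
  M0 = (-0.0880, +0.0880, 0)
  M1 = (+0.0880, +0.0880, 0)
  M2 = (+0.0880, -0.0880, 0)
  M3 = (-0.0880, -0.0880, 0)
Detected image corners:
  c0 = (494.952948, 174.770103) px
  c1 = (598.044732, 149.643613) px
  c2 = (575.524053, 15.830761) px
  c3 = (480.711339, 47.995388) px
Planar DLT: solve 8×8 A·h = b for H (H[2,2]=1):
  H  [+349.00497 -112.35339 +535.26213]
  H  [-201.83279 +700.59636 +95.25381]
  H  [-0.39529 -0.40195 +1.00000]
B = K⁻¹H; ‖b₁‖=1.246432, ‖b₂‖=1.246432; λ = 2/(‖b₁‖+‖b₂‖) = 0.802290, sign → tz>0 ⇒ λ=+0.802290
r₁ = λ·B[:,0] = (+0.93878,-0.13460,-0.31714); r₂ = λ·B[:,1] = (+0.02673,+0.94620,-0.32248)
r₃ = r₁×r₂ = (+0.34348,+0.29427,+0.89187); SVD([r₁ r₂ r₃]) → R = UVᵀ:
  R  [+0.93878 +0.02673 +0.34348]
  R  [-0.13460 +0.94620 +0.29427]
  R  [-0.31714 -0.32248 +0.89187]
t = (+0.44138, -0.15609, +0.80229) m
tr R = 2.776845; θ = arccos((tr R − 1)/2) = 0.476900 rad = 27.324°
axis k = ((R−Rᵀ)₃₂, (R−Rᵀ)₁₃, (R−Rᵀ)₂₁) / (2 sinθ) = (-0.671801, +0.719584, -0.175731)
rvec = θ·k = (-0.320382, +0.343169, -0.083806)

rvec=(-0.3204, 0.3432, -0.0838) tvec=(0.4414, -0.1561, 0.8023)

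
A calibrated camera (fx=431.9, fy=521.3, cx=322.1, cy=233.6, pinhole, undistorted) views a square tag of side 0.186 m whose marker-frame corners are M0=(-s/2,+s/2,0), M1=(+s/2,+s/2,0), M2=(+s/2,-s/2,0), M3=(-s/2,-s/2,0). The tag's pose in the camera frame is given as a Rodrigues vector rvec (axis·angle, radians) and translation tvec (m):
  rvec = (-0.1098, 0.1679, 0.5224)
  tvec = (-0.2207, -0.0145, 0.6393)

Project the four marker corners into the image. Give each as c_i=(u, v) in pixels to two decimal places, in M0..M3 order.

c0=(91.90, 249.89) c1=(190.14, 327.38) c2=(257.12, 192.62) c3=(157.05, 123.55)

Intrinsics K: fx=431.9, fy=521.3, cx=322.1, cy=233.6
Marker side s = 0.186 m; corners in marker frame (Z=0):
  M0 = (-0.0930, +0.0930, 0)
  M1 = (+0.0930, +0.0930, 0)
  M2 = (+0.0930, -0.0930, 0)
  M3 = (-0.0930, -0.0930, 0)
rvec = (-0.1098, 0.1679, 0.5224), |rvec| = θ = 0.55960 rad = 32.063°
Rodrigues: sinθ=0.53084, 1−cosθ=0.15253; R = I + sinθ·[k]× + (1−cosθ)·[k]×²:
    [+0.85334 -0.50454 +0.13133]
    [+0.48658 +0.86120 +0.14688]
    [-0.18721 -0.06144 +0.98040]
t = (-0.2207, -0.0145, 0.6393) m
M0: Pc = R·M0+t = (-0.34698, +0.02034, +0.65100); u = 431.9·(-0.34698)/0.65100 + 322.1 = 91.8964, v = 521.3·(+0.02034)/0.65100 + 233.6 = 249.8875
M1: Pc = R·M1+t = (-0.18826, +0.11084, +0.61618); u = 431.9·(-0.18826)/0.61618 + 322.1 = 190.1408, v = 521.3·(+0.11084)/0.61618 + 233.6 = 327.3764
M2: Pc = R·M2+t = (-0.09442, -0.04934, +0.62760); u = 431.9·(-0.09442)/0.62760 + 322.1 = 257.1246, v = 521.3·(-0.04934)/0.62760 + 233.6 = 192.6173
M3: Pc = R·M3+t = (-0.25314, -0.13984, +0.66242); u = 431.9·(-0.25314)/0.66242 + 322.1 = 157.0538, v = 521.3·(-0.13984)/0.66242 + 233.6 = 123.5490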